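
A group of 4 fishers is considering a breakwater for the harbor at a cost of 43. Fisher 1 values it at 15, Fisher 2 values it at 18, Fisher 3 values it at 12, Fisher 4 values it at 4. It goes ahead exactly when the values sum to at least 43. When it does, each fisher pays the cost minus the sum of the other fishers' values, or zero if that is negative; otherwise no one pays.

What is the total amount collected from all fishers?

Total value 49 ≥ cost 43, so it is built.
Fisher 1: others sum to 34; max(0, 43 - 34) = 9.
Fisher 2: others sum to 31; max(0, 43 - 31) = 12.
Fisher 3: others sum to 37; max(0, 43 - 37) = 6.
Fisher 4: others sum to 45; max(0, 43 - 45) = 0.
Total collected = 9 + 12 + 6 + 0 = 27.

27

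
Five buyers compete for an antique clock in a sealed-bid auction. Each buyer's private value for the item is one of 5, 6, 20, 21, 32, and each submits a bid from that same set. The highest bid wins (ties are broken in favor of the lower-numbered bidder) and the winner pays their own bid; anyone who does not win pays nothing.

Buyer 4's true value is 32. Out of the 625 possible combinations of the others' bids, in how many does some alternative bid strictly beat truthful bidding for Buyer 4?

Others bid (5, 5, 5, 5): truth gives 0; bid 6 gives 26 > 0. Violating.
Others bid (5, 5, 5, 6): truth gives 0; bid 6 gives 26 > 0. Violating.
Others bid (5, 5, 5, 20): truth gives 0; bid 20 gives 12 > 0. Violating.
Others bid (5, 5, 5, 21): truth gives 0; bid 21 gives 11 > 0. Violating.
Others bid (5, 5, 5, 32): truth gives 0; no alternative beats it.
Others bid (5, 5, 6, 32): truth gives 0; no alternative beats it.
(Checking all 625 profiles: 108 have a profitable deviation, 517 do not.)

108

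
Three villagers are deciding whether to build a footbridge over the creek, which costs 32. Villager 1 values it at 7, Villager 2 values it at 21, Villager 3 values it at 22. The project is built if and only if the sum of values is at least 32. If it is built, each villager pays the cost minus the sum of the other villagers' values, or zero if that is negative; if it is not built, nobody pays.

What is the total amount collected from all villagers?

7

Total value 50 ≥ cost 32, so it is built.
Villager 1: others sum to 43; max(0, 32 - 43) = 0.
Villager 2: others sum to 29; max(0, 32 - 29) = 3.
Villager 3: others sum to 28; max(0, 32 - 28) = 4.
Total collected = 0 + 3 + 4 = 7.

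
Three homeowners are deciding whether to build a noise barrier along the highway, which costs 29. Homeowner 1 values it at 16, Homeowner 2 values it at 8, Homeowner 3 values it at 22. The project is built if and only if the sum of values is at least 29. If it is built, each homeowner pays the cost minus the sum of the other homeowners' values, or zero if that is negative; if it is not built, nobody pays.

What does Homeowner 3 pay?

Total value 46 ≥ cost 29, so the project is built.
The other homeowners' values sum to 24.
Cost minus that sum is 29 - 24 = 5.

5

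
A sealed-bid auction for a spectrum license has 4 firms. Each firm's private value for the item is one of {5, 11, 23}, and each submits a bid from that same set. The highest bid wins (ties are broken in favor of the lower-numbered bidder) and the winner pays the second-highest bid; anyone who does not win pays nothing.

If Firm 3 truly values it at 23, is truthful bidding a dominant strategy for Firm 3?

Check each profile of the others' bids and compare truth against every alternative bid.
Others bid (5, 11, 5): truth gives 12, best alternative gives 0.
Others bid (5, 11, 11): truth gives 12, best alternative gives 0.
Others bid (11, 5, 5): truth gives 12, best alternative gives 0.
Others bid (11, 5, 11): truth gives 12, best alternative gives 0.
Others bid (11, 11, 5): truth gives 12, best alternative gives 0.
Others bid (11, 11, 11): truth gives 12, best alternative gives 0.
(Remaining 21 profiles checked similarly; truth is weakly best in each.)
In every case the truthful bid is at least as good as any alternative, so it is a dominant strategy.

Yes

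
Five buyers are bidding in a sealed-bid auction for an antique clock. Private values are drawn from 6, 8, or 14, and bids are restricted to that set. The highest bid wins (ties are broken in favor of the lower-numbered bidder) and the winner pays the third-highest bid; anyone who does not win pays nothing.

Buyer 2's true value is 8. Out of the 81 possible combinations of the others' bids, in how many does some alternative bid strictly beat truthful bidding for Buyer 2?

4

Others bid (6, 6, 6, 14): truth gives 0; bid 14 gives 2 > 0. Violating.
Others bid (6, 6, 14, 6): truth gives 0; bid 14 gives 2 > 0. Violating.
Others bid (6, 14, 6, 6): truth gives 0; bid 14 gives 2 > 0. Violating.
Others bid (8, 6, 6, 6): truth gives 0; bid 14 gives 2 > 0. Violating.
Others bid (6, 6, 6, 6): truth gives 2; no alternative beats it.
Others bid (6, 6, 6, 8): truth gives 2; no alternative beats it.
(Checking all 81 profiles: 4 have a profitable deviation, 77 do not.)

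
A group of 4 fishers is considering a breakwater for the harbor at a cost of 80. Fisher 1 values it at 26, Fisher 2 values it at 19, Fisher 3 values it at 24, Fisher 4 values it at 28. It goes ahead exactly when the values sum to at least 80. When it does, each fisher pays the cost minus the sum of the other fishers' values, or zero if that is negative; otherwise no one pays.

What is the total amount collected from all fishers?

29

Total value 97 ≥ cost 80, so it is built.
Fisher 1: others sum to 71; max(0, 80 - 71) = 9.
Fisher 2: others sum to 78; max(0, 80 - 78) = 2.
Fisher 3: others sum to 73; max(0, 80 - 73) = 7.
Fisher 4: others sum to 69; max(0, 80 - 69) = 11.
Total collected = 9 + 2 + 7 + 11 = 29.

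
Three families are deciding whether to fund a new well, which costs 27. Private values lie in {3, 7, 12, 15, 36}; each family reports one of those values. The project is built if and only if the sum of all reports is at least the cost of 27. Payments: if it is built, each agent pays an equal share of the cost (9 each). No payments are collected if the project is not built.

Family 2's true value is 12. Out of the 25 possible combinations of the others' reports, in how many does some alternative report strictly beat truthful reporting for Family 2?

4

Others report (3, 3): truth gives 0; report 36 gives 3 > 0. Violating.
Others report (3, 7): truth gives 0; report 36 gives 3 > 0. Violating.
Others report (7, 3): truth gives 0; report 36 gives 3 > 0. Violating.
Others report (7, 7): truth gives 0; report 15 gives 3 > 0. Violating.
Others report (3, 12): truth gives 3; no alternative beats it.
Others report (3, 15): truth gives 3; no alternative beats it.
(Checking all 25 profiles: 4 have a profitable deviation, 21 do not.)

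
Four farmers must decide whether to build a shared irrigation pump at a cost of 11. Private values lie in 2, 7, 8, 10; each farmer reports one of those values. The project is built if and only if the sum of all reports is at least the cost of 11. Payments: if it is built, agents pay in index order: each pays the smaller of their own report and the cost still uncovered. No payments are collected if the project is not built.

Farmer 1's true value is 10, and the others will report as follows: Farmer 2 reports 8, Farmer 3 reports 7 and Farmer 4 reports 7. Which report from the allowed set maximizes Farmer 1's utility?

Report 2: project built, pays 2, utility 10 - 2 = 8.
Report 7: project built, pays 7, utility 10 - 7 = 3.
Report 8: project built, pays 8, utility 10 - 8 = 2.
Report 10: project built, pays 10, utility 10 - 10 = 0.
The best choice is 2 with utility 8.

2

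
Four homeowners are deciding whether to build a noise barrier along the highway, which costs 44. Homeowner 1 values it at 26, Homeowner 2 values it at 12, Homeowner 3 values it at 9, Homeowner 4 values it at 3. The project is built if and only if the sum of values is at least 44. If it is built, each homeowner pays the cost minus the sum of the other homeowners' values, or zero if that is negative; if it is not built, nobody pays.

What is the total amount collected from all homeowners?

29

Total value 50 ≥ cost 44, so it is built.
Homeowner 1: others sum to 24; max(0, 44 - 24) = 20.
Homeowner 2: others sum to 38; max(0, 44 - 38) = 6.
Homeowner 3: others sum to 41; max(0, 44 - 41) = 3.
Homeowner 4: others sum to 47; max(0, 44 - 47) = 0.
Total collected = 20 + 6 + 3 + 0 = 29.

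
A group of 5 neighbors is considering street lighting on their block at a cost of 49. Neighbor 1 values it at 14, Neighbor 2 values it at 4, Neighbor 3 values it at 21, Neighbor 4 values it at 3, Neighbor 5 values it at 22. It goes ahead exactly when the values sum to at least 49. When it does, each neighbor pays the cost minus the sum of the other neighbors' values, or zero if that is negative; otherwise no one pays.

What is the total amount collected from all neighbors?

Total value 64 ≥ cost 49, so it is built.
Neighbor 1: others sum to 50; max(0, 49 - 50) = 0.
Neighbor 2: others sum to 60; max(0, 49 - 60) = 0.
Neighbor 3: others sum to 43; max(0, 49 - 43) = 6.
Neighbor 4: others sum to 61; max(0, 49 - 61) = 0.
Neighbor 5: others sum to 42; max(0, 49 - 42) = 7.
Total collected = 0 + 0 + 6 + 0 + 7 = 13.

13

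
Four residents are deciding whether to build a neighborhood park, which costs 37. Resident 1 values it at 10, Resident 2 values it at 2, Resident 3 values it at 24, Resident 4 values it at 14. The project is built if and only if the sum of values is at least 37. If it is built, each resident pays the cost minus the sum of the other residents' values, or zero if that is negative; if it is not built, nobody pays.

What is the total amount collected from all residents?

12

Total value 50 ≥ cost 37, so it is built.
Resident 1: others sum to 40; max(0, 37 - 40) = 0.
Resident 2: others sum to 48; max(0, 37 - 48) = 0.
Resident 3: others sum to 26; max(0, 37 - 26) = 11.
Resident 4: others sum to 36; max(0, 37 - 36) = 1.
Total collected = 0 + 0 + 11 + 1 = 12.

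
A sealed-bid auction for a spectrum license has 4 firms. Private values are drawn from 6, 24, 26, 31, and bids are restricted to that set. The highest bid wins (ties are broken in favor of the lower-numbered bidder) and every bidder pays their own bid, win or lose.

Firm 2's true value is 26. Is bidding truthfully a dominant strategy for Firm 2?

Consider the case where Firm 1 bids 6, Firm 3 bids 6 and Firm 4 bids 6.
Truthful bid 26: wins, pays 26, utility 26 - 26 = 0.
Bid 24 instead: wins, pays 24, utility 26 - 24 = 2.
Since 2 > 0, bidding 24 is strictly better here, so truthful bidding is not dominant.

No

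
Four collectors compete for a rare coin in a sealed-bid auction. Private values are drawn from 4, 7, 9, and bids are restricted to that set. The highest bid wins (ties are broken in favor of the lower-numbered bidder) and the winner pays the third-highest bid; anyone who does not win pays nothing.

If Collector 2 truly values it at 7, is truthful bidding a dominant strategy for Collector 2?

No

Consider the case where Collector 1 bids 4, Collector 3 bids 4 and Collector 4 bids 9.
Truthful bid 7: loses, pays 0, utility 0.
Bid 9 instead: wins, pays 4, utility 7 - 4 = 3.
Since 3 > 0, bidding 9 is strictly better here, so truthful bidding is not dominant.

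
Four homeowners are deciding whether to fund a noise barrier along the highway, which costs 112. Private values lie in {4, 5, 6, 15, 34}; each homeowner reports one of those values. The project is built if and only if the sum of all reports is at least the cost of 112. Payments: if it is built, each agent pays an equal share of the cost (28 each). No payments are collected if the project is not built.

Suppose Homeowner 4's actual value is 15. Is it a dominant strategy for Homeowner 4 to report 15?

Consider the case where Homeowner 1 reports 34, Homeowner 2 reports 34 and Homeowner 3 reports 34.
Truthful report 15: project built, pays 28, utility 15 - 28 = -13.
Report 4 instead: project not built, utility 0.
Since 0 > -13, reporting 4 is strictly better here, so truthful reporting is not dominant.

No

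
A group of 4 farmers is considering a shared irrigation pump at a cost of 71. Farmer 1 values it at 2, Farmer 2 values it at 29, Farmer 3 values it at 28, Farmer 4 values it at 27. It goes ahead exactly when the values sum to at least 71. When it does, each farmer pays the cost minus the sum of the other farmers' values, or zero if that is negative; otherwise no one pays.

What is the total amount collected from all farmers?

Total value 86 ≥ cost 71, so it is built.
Farmer 1: others sum to 84; max(0, 71 - 84) = 0.
Farmer 2: others sum to 57; max(0, 71 - 57) = 14.
Farmer 3: others sum to 58; max(0, 71 - 58) = 13.
Farmer 4: others sum to 59; max(0, 71 - 59) = 12.
Total collected = 0 + 14 + 13 + 12 = 39.

39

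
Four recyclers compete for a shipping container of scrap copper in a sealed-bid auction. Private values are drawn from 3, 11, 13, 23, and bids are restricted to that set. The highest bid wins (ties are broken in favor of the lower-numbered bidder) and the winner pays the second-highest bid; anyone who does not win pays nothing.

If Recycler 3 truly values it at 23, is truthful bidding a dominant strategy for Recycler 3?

Check each profile of the others' bids and compare truth against every alternative bid.
Others bid (3, 13, 3): truth gives 10, best alternative gives 0.
Others bid (3, 13, 11): truth gives 10, best alternative gives 0.
Others bid (3, 13, 13): truth gives 10, best alternative gives 0.
Others bid (11, 13, 3): truth gives 10, best alternative gives 0.
Others bid (11, 13, 11): truth gives 10, best alternative gives 0.
Others bid (11, 13, 13): truth gives 10, best alternative gives 0.
(Remaining 58 profiles checked similarly; truth is weakly best in each.)
In every case the truthful bid is at least as good as any alternative, so it is a dominant strategy.

Yes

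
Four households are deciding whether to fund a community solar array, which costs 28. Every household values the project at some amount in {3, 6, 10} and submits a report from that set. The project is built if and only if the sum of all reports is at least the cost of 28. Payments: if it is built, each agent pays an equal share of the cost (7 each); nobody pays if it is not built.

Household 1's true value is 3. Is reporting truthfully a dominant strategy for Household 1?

Yes

Check each profile of the others' reports and compare truth against every alternative report.
Others report (3, 10, 10): truth gives 0, best alternative gives -4.
Others report (6, 6, 10): truth gives 0, best alternative gives -4.
Others report (6, 10, 6): truth gives 0, best alternative gives -4.
Others report (10, 3, 10): truth gives 0, best alternative gives -4.
Others report (10, 6, 6): truth gives 0, best alternative gives -4.
Others report (10, 10, 3): truth gives 0, best alternative gives -4.
(Remaining 21 profiles checked similarly; truth is weakly best in each.)
In every case the truthful report is at least as good as any alternative, so it is a dominant strategy.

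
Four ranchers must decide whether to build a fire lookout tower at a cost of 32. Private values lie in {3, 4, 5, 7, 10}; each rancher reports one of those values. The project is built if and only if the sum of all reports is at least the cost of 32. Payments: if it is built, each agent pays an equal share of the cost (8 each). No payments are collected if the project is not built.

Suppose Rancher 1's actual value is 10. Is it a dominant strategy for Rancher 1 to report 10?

Yes

Check each profile of the others' reports and compare truth against every alternative report.
Others report (3, 10, 10): truth gives 2, best alternative gives 0.
Others report (4, 10, 10): truth gives 2, best alternative gives 0.
Others report (5, 7, 10): truth gives 2, best alternative gives 0.
Others report (5, 10, 7): truth gives 2, best alternative gives 0.
Others report (7, 5, 10): truth gives 2, best alternative gives 0.
Others report (7, 7, 10): truth gives 2, best alternative gives 0.
(Remaining 119 profiles checked similarly; truth is weakly best in each.)
In every case the truthful report is at least as good as any alternative, so it is a dominant strategy.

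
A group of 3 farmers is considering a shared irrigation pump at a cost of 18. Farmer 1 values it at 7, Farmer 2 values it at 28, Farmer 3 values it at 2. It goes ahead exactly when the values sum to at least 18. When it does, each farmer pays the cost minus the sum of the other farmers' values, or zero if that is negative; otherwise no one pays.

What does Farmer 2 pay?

9

Total value 37 ≥ cost 18, so the project is built.
The other farmers' values sum to 9.
Cost minus that sum is 18 - 9 = 9.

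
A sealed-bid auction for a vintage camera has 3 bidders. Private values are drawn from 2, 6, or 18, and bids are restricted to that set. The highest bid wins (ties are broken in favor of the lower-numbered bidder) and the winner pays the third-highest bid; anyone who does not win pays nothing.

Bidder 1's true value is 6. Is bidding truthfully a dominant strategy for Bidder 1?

Consider the case where Bidder 2 bids 2 and Bidder 3 bids 18.
Truthful bid 6: loses, pays 0, utility 0.
Bid 18 instead: wins, pays 2, utility 6 - 2 = 4.
Since 4 > 0, bidding 18 is strictly better here, so truthful bidding is not dominant.

No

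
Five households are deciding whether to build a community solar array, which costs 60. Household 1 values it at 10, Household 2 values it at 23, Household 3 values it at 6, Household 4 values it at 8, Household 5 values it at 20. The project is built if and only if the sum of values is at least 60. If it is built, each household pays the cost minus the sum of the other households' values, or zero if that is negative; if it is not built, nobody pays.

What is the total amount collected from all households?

33

Total value 67 ≥ cost 60, so it is built.
Household 1: others sum to 57; max(0, 60 - 57) = 3.
Household 2: others sum to 44; max(0, 60 - 44) = 16.
Household 3: others sum to 61; max(0, 60 - 61) = 0.
Household 4: others sum to 59; max(0, 60 - 59) = 1.
Household 5: others sum to 47; max(0, 60 - 47) = 13.
Total collected = 3 + 16 + 0 + 1 + 13 = 33.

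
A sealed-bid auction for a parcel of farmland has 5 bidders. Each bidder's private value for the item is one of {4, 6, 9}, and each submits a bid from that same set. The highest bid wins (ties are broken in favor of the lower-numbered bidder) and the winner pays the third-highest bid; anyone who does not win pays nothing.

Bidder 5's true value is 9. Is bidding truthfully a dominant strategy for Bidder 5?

Yes

Check each profile of the others' bids and compare truth against every alternative bid.
Others bid (4, 4, 4, 6): truth gives 5, best alternative gives 0.
Others bid (4, 4, 6, 4): truth gives 5, best alternative gives 0.
Others bid (4, 6, 4, 4): truth gives 5, best alternative gives 0.
Others bid (6, 4, 4, 4): truth gives 5, best alternative gives 0.
Others bid (4, 4, 6, 6): truth gives 3, best alternative gives 0.
Others bid (4, 6, 4, 6): truth gives 3, best alternative gives 0.
(Remaining 75 profiles checked similarly; truth is weakly best in each.)
In every case the truthful bid is at least as good as any alternative, so it is a dominant strategy.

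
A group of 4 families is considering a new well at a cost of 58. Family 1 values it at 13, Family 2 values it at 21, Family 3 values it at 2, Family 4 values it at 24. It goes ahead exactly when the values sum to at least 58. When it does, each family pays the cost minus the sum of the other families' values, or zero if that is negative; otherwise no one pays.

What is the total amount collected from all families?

Total value 60 ≥ cost 58, so it is built.
Family 1: others sum to 47; max(0, 58 - 47) = 11.
Family 2: others sum to 39; max(0, 58 - 39) = 19.
Family 3: others sum to 58; max(0, 58 - 58) = 0.
Family 4: others sum to 36; max(0, 58 - 36) = 22.
Total collected = 11 + 19 + 0 + 22 = 52.

52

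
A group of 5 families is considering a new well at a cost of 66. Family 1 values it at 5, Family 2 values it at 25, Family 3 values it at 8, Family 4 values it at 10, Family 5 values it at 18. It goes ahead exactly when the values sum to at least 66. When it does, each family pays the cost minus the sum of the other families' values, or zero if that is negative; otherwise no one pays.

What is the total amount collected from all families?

Total value 66 ≥ cost 66, so it is built.
Family 1: others sum to 61; max(0, 66 - 61) = 5.
Family 2: others sum to 41; max(0, 66 - 41) = 25.
Family 3: others sum to 58; max(0, 66 - 58) = 8.
Family 4: others sum to 56; max(0, 66 - 56) = 10.
Family 5: others sum to 48; max(0, 66 - 48) = 18.
Total collected = 5 + 25 + 8 + 10 + 18 = 66.

66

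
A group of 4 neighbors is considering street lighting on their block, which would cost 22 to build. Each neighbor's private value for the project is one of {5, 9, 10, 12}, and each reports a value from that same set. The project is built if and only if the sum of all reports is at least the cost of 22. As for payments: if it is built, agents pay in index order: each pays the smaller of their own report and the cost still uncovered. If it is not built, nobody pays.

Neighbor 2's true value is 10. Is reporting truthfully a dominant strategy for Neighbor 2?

No

Consider the case where Neighbor 1 reports 5, Neighbor 3 reports 5 and Neighbor 4 reports 5.
Truthful report 10: project built, pays 10, utility 10 - 10 = 0.
Report 9 instead: project built, pays 9, utility 10 - 9 = 1.
Since 1 > 0, reporting 9 is strictly better here, so truthful reporting is not dominant.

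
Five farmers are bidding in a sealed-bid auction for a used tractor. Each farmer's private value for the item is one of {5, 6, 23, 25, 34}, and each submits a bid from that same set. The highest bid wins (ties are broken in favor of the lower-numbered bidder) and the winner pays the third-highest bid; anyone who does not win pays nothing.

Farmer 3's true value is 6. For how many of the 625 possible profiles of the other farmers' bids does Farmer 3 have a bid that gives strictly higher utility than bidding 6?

12

Others bid (5, 5, 5, 23): truth gives 0; bid 23 gives 1 > 0. Violating.
Others bid (5, 5, 5, 25): truth gives 0; bid 25 gives 1 > 0. Violating.
Others bid (5, 5, 5, 34): truth gives 0; bid 34 gives 1 > 0. Violating.
Others bid (5, 5, 23, 5): truth gives 0; bid 23 gives 1 > 0. Violating.
Others bid (5, 5, 5, 5): truth gives 1; no alternative beats it.
Others bid (5, 5, 5, 6): truth gives 1; no alternative beats it.
(Checking all 625 profiles: 12 have a profitable deviation, 613 do not.)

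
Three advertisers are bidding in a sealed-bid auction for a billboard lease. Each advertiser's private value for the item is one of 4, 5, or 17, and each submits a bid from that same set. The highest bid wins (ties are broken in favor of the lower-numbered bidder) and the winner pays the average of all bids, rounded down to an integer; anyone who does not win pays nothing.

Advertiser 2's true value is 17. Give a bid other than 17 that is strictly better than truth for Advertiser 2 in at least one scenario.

5

Suppose Advertiser 1 bids 4 and Advertiser 3 bids 4.
Bid 17: wins, pays 8, utility 17 - 8 = 9.
Bid 5: wins, pays 4, utility 17 - 4 = 13.
So bidding 5 beats truth here (13 > 9).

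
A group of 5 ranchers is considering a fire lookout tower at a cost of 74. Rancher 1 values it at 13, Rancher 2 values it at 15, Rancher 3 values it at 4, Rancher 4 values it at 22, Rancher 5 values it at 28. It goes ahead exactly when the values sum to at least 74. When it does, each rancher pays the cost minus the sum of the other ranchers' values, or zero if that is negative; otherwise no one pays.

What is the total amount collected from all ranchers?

46

Total value 82 ≥ cost 74, so it is built.
Rancher 1: others sum to 69; max(0, 74 - 69) = 5.
Rancher 2: others sum to 67; max(0, 74 - 67) = 7.
Rancher 3: others sum to 78; max(0, 74 - 78) = 0.
Rancher 4: others sum to 60; max(0, 74 - 60) = 14.
Rancher 5: others sum to 54; max(0, 74 - 54) = 20.
Total collected = 5 + 7 + 0 + 14 + 20 = 46.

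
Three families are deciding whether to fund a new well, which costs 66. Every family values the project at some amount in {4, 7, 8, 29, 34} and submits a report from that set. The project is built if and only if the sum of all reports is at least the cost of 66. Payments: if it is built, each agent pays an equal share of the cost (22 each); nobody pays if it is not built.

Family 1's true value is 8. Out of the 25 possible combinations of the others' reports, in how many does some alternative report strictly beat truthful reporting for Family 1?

Others report (29, 29): truth gives -14; report 4 gives 0 > -14. Violating.
Others report (4, 4): truth gives 0; no alternative beats it.
Others report (4, 7): truth gives 0; no alternative beats it.
(Checking all 25 profiles: 1 has a profitable deviation, 24 do not.)

1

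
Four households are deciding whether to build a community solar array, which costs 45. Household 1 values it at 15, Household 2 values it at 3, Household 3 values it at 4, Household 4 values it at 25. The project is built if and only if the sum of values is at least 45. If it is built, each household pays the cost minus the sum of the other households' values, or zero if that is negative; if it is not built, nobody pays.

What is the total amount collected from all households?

Total value 47 ≥ cost 45, so it is built.
Household 1: others sum to 32; max(0, 45 - 32) = 13.
Household 2: others sum to 44; max(0, 45 - 44) = 1.
Household 3: others sum to 43; max(0, 45 - 43) = 2.
Household 4: others sum to 22; max(0, 45 - 22) = 23.
Total collected = 13 + 1 + 2 + 23 = 39.

39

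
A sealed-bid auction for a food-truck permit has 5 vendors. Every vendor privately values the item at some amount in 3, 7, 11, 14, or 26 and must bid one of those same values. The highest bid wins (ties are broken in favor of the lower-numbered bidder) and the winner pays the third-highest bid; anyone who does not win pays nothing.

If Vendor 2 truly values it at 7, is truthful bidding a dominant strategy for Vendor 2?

No

Consider the case where Vendor 1 bids 3, Vendor 3 bids 3, Vendor 4 bids 3 and Vendor 5 bids 11.
Truthful bid 7: loses, pays 0, utility 0.
Bid 11 instead: wins, pays 3, utility 7 - 3 = 4.
Since 4 > 0, bidding 11 is strictly better here, so truthful bidding is not dominant.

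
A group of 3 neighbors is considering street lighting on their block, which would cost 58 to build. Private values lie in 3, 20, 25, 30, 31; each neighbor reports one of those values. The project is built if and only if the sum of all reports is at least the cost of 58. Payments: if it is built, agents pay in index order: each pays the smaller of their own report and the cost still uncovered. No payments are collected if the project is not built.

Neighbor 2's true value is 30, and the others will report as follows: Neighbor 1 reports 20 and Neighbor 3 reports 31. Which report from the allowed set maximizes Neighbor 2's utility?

Report 3: project not built, utility 0.
Report 20: project built, pays 20, utility 30 - 20 = 10.
Report 25: project built, pays 25, utility 30 - 25 = 5.
Report 30: project built, pays 30, utility 30 - 30 = 0.
Report 31: project built, pays 31, utility 30 - 31 = -1.
The best choice is 20 with utility 10.

20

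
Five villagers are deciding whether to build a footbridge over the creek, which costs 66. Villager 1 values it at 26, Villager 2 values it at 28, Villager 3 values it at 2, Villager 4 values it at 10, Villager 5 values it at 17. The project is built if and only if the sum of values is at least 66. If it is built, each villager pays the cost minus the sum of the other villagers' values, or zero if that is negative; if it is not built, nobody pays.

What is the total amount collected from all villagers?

Total value 83 ≥ cost 66, so it is built.
Villager 1: others sum to 57; max(0, 66 - 57) = 9.
Villager 2: others sum to 55; max(0, 66 - 55) = 11.
Villager 3: others sum to 81; max(0, 66 - 81) = 0.
Villager 4: others sum to 73; max(0, 66 - 73) = 0.
Villager 5: others sum to 66; max(0, 66 - 66) = 0.
Total collected = 9 + 11 + 0 + 0 + 0 = 20.

20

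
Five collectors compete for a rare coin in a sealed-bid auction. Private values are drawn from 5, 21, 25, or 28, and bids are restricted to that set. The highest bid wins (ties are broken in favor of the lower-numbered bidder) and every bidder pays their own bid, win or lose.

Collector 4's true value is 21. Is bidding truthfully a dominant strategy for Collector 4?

Consider the case where Collector 1 bids 5, Collector 2 bids 5, Collector 3 bids 5 and Collector 5 bids 25.
Truthful bid 21: loses but pays 21, utility -21.
Bid 5 instead: loses but pays 5, utility -5.
Since -5 > -21, bidding 5 is strictly better here, so truthful bidding is not dominant.

No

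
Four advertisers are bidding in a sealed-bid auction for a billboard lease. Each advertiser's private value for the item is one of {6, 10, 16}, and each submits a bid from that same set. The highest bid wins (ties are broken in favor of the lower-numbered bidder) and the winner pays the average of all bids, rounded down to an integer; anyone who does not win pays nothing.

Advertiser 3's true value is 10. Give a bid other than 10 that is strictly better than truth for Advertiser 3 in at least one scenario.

16

Suppose Advertiser 1 bids 6, Advertiser 2 bids 10 and Advertiser 4 bids 6.
Bid 10: loses, pays 0, utility 0.
Bid 16: wins, pays 9, utility 10 - 9 = 1.
So bidding 16 beats truth here (1 > 0).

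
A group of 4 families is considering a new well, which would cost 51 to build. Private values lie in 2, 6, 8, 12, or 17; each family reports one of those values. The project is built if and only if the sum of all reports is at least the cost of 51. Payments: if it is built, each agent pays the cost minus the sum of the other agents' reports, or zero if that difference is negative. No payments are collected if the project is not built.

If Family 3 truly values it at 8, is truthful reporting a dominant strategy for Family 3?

Yes

Check each profile of the others' reports and compare truth against every alternative report.
Others report (17, 17, 17): truth gives 8, best alternative gives 8.
Others report (12, 17, 17): truth gives 3, best alternative gives 3.
Others report (17, 12, 17): truth gives 3, best alternative gives 3.
Others report (17, 17, 12): truth gives 3, best alternative gives 3.
Others report (2, 2, 2): truth gives 0, best alternative gives 0.
Others report (2, 2, 6): truth gives 0, best alternative gives 0.
(Remaining 119 profiles checked similarly; truth is weakly best in each.)
In every case the truthful report is at least as good as any alternative, so it is a dominant strategy.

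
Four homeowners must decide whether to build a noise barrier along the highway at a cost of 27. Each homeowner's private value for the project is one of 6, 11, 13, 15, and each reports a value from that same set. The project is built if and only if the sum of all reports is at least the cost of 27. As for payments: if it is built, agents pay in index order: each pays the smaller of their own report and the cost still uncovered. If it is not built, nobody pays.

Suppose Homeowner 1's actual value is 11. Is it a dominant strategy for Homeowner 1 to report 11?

No

Consider the case where Homeowner 2 reports 6, Homeowner 3 reports 6 and Homeowner 4 reports 11.
Truthful report 11: project built, pays 11, utility 11 - 11 = 0.
Report 6 instead: project built, pays 6, utility 11 - 6 = 5.
Since 5 > 0, reporting 6 is strictly better here, so truthful reporting is not dominant.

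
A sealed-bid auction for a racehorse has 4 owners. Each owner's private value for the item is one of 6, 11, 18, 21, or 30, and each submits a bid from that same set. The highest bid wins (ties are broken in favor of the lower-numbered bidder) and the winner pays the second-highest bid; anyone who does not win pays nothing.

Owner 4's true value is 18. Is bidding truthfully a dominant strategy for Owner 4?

Yes

Check each profile of the others' bids and compare truth against every alternative bid.
Others bid (6, 6, 6): truth gives 12, best alternative gives 12.
Others bid (6, 6, 11): truth gives 7, best alternative gives 7.
Others bid (6, 11, 6): truth gives 7, best alternative gives 7.
Others bid (6, 11, 11): truth gives 7, best alternative gives 7.
Others bid (11, 6, 6): truth gives 7, best alternative gives 7.
Others bid (11, 6, 11): truth gives 7, best alternative gives 7.
(Remaining 119 profiles checked similarly; truth is weakly best in each.)
In every case the truthful bid is at least as good as any alternative, so it is a dominant strategy.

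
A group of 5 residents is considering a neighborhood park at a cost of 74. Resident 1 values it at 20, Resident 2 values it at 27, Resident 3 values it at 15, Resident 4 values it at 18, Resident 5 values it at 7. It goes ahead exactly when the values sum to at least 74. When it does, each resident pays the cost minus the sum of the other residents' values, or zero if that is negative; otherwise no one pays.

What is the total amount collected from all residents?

28

Total value 87 ≥ cost 74, so it is built.
Resident 1: others sum to 67; max(0, 74 - 67) = 7.
Resident 2: others sum to 60; max(0, 74 - 60) = 14.
Resident 3: others sum to 72; max(0, 74 - 72) = 2.
Resident 4: others sum to 69; max(0, 74 - 69) = 5.
Resident 5: others sum to 80; max(0, 74 - 80) = 0.
Total collected = 7 + 14 + 2 + 5 + 0 = 28.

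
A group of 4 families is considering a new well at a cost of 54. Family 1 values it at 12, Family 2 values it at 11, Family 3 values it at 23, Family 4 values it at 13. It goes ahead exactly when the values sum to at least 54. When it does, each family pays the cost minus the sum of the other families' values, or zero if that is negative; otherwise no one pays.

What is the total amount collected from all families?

Total value 59 ≥ cost 54, so it is built.
Family 1: others sum to 47; max(0, 54 - 47) = 7.
Family 2: others sum to 48; max(0, 54 - 48) = 6.
Family 3: others sum to 36; max(0, 54 - 36) = 18.
Family 4: others sum to 46; max(0, 54 - 46) = 8.
Total collected = 7 + 6 + 18 + 8 = 39.

39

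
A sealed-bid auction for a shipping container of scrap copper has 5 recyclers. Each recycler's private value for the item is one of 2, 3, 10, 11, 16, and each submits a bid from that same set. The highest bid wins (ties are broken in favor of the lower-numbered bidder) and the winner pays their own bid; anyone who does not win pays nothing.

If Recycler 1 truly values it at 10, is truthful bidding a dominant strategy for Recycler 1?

No

Consider the case where Recycler 2 bids 2, Recycler 3 bids 2, Recycler 4 bids 2 and Recycler 5 bids 2.
Truthful bid 10: wins, pays 10, utility 10 - 10 = 0.
Bid 2 instead: wins, pays 2, utility 10 - 2 = 8.
Since 8 > 0, bidding 2 is strictly better here, so truthful bidding is not dominant.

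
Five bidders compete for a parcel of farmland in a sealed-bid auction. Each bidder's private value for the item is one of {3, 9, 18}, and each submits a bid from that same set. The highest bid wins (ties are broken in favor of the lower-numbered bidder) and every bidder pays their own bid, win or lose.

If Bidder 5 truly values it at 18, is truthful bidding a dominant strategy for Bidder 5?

No

Consider the case where Bidder 1 bids 3, Bidder 2 bids 3, Bidder 3 bids 3 and Bidder 4 bids 3.
Truthful bid 18: wins, pays 18, utility 18 - 18 = 0.
Bid 9 instead: wins, pays 9, utility 18 - 9 = 9.
Since 9 > 0, bidding 9 is strictly better here, so truthful bidding is not dominant.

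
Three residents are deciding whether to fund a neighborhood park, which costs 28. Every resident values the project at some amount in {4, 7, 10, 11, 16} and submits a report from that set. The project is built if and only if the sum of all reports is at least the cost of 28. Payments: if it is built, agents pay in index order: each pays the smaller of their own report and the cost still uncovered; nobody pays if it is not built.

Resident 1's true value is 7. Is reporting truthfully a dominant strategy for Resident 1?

No

Consider the case where Resident 2 reports 10 and Resident 3 reports 16.
Truthful report 7: project built, pays 7, utility 7 - 7 = 0.
Report 4 instead: project built, pays 4, utility 7 - 4 = 3.
Since 3 > 0, reporting 4 is strictly better here, so truthful reporting is not dominant.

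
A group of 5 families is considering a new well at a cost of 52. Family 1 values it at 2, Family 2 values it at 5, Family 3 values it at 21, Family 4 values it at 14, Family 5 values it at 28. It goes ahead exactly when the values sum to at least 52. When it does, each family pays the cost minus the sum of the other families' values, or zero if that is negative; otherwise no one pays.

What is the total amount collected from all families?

Total value 70 ≥ cost 52, so it is built.
Family 1: others sum to 68; max(0, 52 - 68) = 0.
Family 2: others sum to 65; max(0, 52 - 65) = 0.
Family 3: others sum to 49; max(0, 52 - 49) = 3.
Family 4: others sum to 56; max(0, 52 - 56) = 0.
Family 5: others sum to 42; max(0, 52 - 42) = 10.
Total collected = 0 + 0 + 3 + 0 + 10 = 13.

13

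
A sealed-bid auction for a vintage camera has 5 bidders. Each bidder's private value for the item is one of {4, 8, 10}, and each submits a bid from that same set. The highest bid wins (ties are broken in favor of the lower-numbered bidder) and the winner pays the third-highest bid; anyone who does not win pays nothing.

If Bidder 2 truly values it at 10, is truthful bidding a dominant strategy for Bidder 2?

Yes

Check each profile of the others' bids and compare truth against every alternative bid.
Others bid (4, 4, 4, 10): truth gives 6, best alternative gives 0.
Others bid (4, 4, 10, 4): truth gives 6, best alternative gives 0.
Others bid (4, 10, 4, 4): truth gives 6, best alternative gives 0.
Others bid (8, 4, 4, 4): truth gives 6, best alternative gives 0.
Others bid (4, 4, 8, 10): truth gives 2, best alternative gives 0.
Others bid (4, 4, 10, 8): truth gives 2, best alternative gives 0.
(Remaining 75 profiles checked similarly; truth is weakly best in each.)
In every case the truthful bid is at least as good as any alternative, so it is a dominant strategy.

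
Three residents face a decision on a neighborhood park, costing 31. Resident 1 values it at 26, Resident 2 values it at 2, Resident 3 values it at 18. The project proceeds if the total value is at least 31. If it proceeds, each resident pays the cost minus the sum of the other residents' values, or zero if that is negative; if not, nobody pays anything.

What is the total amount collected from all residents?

14

Total value 46 ≥ cost 31, so it is built.
Resident 1: others sum to 20; max(0, 31 - 20) = 11.
Resident 2: others sum to 44; max(0, 31 - 44) = 0.
Resident 3: others sum to 28; max(0, 31 - 28) = 3.
Total collected = 11 + 0 + 3 = 14.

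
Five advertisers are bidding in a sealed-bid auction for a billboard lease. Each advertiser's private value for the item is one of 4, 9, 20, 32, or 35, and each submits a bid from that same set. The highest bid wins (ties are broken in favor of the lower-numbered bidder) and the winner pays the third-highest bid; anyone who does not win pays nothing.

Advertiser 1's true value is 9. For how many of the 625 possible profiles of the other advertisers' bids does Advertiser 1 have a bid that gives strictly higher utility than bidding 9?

Others bid (4, 4, 4, 20): truth gives 0; bid 20 gives 5 > 0. Violating.
Others bid (4, 4, 4, 32): truth gives 0; bid 32 gives 5 > 0. Violating.
Others bid (4, 4, 4, 35): truth gives 0; bid 35 gives 5 > 0. Violating.
Others bid (4, 4, 20, 4): truth gives 0; bid 20 gives 5 > 0. Violating.
Others bid (4, 4, 4, 4): truth gives 5; no alternative beats it.
Others bid (4, 4, 4, 9): truth gives 5; no alternative beats it.
(Checking all 625 profiles: 12 have a profitable deviation, 613 do not.)

12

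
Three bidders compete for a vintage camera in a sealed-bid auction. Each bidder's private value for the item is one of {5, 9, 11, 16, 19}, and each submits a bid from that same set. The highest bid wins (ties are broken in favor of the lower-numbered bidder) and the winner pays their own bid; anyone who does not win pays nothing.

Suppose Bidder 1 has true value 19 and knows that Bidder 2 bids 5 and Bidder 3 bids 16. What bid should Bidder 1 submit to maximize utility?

Bid 5: loses, pays 0, utility 0.
Bid 9: loses, pays 0, utility 0.
Bid 11: loses, pays 0, utility 0.
Bid 16: wins, pays 16, utility 19 - 16 = 3.
Bid 19: wins, pays 19, utility 19 - 19 = 0.
The best choice is 16 with utility 3.

16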